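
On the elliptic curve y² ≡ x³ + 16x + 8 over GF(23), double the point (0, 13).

(8, 21)

tangent at (0, 13): λ = (3·0² + 16)/(2·13) ≡ 16/3. 3⁻¹ ≡ 8 (mod 23) since 3·8 = 24 ≡ 1, so λ ≡ 16·8 ≡ 13.
  x = λ² - 0 - 0 = 169 - 0 ≡ 8; y = λ·(0 - 8) - 13 ≡ 21. → (8, 21)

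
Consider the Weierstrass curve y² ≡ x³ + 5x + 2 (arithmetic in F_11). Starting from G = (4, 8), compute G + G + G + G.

(4, 3)

Double-and-add on 4 = (100)₂. Start with G = (4, 8) for the leading 1-bit.
double: tangent at (4, 8): λ = (3·4² + 5)/(2·8) ≡ 9/5. 5⁻¹ ≡ 9 (mod 11) since 5·9 = 45 ≡ 1, so λ ≡ 9·9 ≡ 4.
  x = λ² - 4 - 4 = 16 - 8 ≡ 8; y = λ·(4 - 8) - 8 ≡ 9. → (8, 9)
double: tangent at (8, 9): λ = (3·8² + 5)/(2·9) ≡ 10/7. 7⁻¹ ≡ 8 (mod 11) since 7·8 = 56 ≡ 1, so λ ≡ 10·8 ≡ 3.
  x = λ² - 8 - 8 = 9 - 16 ≡ 4; y = λ·(8 - 4) - 9 ≡ 3. → (4, 3)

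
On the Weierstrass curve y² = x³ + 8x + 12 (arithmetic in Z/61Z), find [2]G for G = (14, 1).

(21, 48)

tangent at (14, 1): λ = (3·14² + 8)/(2·1) ≡ 47/2. 2⁻¹ ≡ 31 (mod 61), so λ ≡ 47·31 ≡ 54.
  x = λ² - 14 - 14 = 2916 - 28 ≡ 21; y = λ·(14 - 21) - 1 ≡ 48. → (21, 48)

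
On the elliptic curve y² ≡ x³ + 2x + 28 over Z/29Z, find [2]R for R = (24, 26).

tangent at (24, 26): λ = (3·24² + 2)/(2·26) ≡ 19/23. 23⁻¹ ≡ 24 (mod 29), so λ ≡ 19·24 ≡ 21.
  x = λ² - 24 - 24 = 441 - 48 ≡ 16; y = λ·(24 - 16) - 26 ≡ 26. → (16, 26)

(16, 26)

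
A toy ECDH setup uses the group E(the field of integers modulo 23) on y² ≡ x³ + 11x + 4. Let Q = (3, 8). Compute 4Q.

(9, 2)

Repeated addition: build up to 4Q.
2Q: tangent at (3, 8): λ = (3·3² + 11)/(2·8) ≡ 15/16. 16⁻¹ ≡ 13 (mod 23) since 16·13 = 208 ≡ 1, so λ ≡ 15·13 ≡ 11.
  x = λ² - 3 - 3 = 121 - 6 ≡ 0; y = λ·(3 - 0) - 8 ≡ 2. → (0, 2)
3Q: (0, 2) + (3, 8). λ = (8 - 2)/(3 - 0) ≡ 6/3 mod 23. 3⁻¹ ≡ 8 (mod 23) since 3·8 = 24 ≡ 1, so λ ≡ 2.
  x = λ² - 0 - 3 = 4 - 3 ≡ 1; y = λ·(0 - 1) - 2 ≡ 19. → (1, 19)
4Q: (1, 19) + (3, 8). λ = (8 - 19)/(3 - 1) ≡ 12/2 mod 23. 2⁻¹ ≡ 12 (mod 23) since 2·12 = 24 ≡ 1, so λ ≡ 6.
  x = λ² - 1 - 3 = 36 - 4 ≡ 9; y = λ·(1 - 9) - 19 ≡ 2. → (9, 2)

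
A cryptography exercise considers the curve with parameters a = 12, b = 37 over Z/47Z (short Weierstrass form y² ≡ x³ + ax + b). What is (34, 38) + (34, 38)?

(44, 31)

tangent at (34, 38): λ = (3·34² + 12)/(2·38) ≡ 2/29. 29⁻¹ ≡ 13 (mod 47), so λ ≡ 2·13 ≡ 26.
  x = λ² - 34 - 34 = 676 - 68 ≡ 44; y = λ·(34 - 44) - 38 ≡ 31. → (44, 31)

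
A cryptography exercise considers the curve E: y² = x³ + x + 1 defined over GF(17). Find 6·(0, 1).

Write Q = (0, 1).
Double-and-add on 6 = (110)₂. Start with Q = (0, 1) for the leading 1-bit.
double: tangent at (0, 1): λ = (3·0² + 1)/(2·1) ≡ 1/2. 2⁻¹ ≡ 9 (mod 17) since 2·9 = 18 ≡ 1, so λ ≡ 1·9 ≡ 9.
  x = λ² - 0 - 0 = 81 - 0 ≡ 13; y = λ·(0 - 13) - 1 ≡ 1. → (13, 1)
add Q: (13, 1) + (0, 1). λ = (1 - 1)/(0 - 13) ≡ 0/4 mod 17. 4⁻¹ ≡ 13 (mod 17) since 4·13 = 52 ≡ 1, so λ ≡ 0.
  x = λ² - 13 - 0 = 0 - 13 ≡ 4; y = λ·(13 - 4) - 1 ≡ 16. → (4, 16)
double: tangent at (4, 16): λ = (3·4² + 1)/(2·16) ≡ 15/15. 15⁻¹ ≡ 8 (mod 17), so λ ≡ 15·8 ≡ 1.
  x = λ² - 4 - 4 = 1 - 8 ≡ 10; y = λ·(4 - 10) - 16 ≡ 12. → (10, 12)

(10, 12)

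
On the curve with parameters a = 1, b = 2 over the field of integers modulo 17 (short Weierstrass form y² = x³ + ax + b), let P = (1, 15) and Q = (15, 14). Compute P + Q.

(1, 15) + (15, 14). λ = (14 - 15)/(15 - 1) ≡ 16/14 mod 17. 14⁻¹ ≡ 11 (mod 17) since 14·11 = 154 ≡ 1, so λ ≡ 6.
  x = λ² - 1 - 15 = 36 - 16 ≡ 3; y = λ·(1 - 3) - 15 ≡ 7. → (3, 7)

(3, 7)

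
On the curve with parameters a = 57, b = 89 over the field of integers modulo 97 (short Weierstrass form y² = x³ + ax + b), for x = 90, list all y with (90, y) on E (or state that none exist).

none

x³ + 57x + 89 = 734219 ≡ 26 (mod 97).
26 is a non-residue mod 97; no y exists.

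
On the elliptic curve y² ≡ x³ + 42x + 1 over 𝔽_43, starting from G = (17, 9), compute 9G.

(17, 9)

Double-and-add on 9 = (1001)₂. Start with G = (17, 9) for the leading 1-bit.
double: tangent at (17, 9): λ = (3·17² + 42)/(2·9) ≡ 6/18. 18⁻¹ ≡ 12 (mod 43), so λ ≡ 6·12 ≡ 29.
  x = λ² - 17 - 17 = 841 - 34 ≡ 33; y = λ·(17 - 33) - 9 ≡ 0. → (33, 0)
double: (33, 0) + (33, 0): same x and y₁ ≡ -y₂, so the sum is ∞.
double: ∞ + ∞ = ∞ (identity).
add G: ∞ + (17, 9) = (17, 9) (identity).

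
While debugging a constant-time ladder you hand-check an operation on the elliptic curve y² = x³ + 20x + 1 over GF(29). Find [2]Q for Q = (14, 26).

tangent at (14, 26): λ = (3·14² + 20)/(2·26) ≡ 28/23. 23⁻¹ ≡ 24 (mod 29) since 23·24 = 552 ≡ 1, so λ ≡ 28·24 ≡ 5.
  x = λ² - 14 - 14 = 25 - 28 ≡ 26; y = λ·(14 - 26) - 26 ≡ 1. → (26, 1)

(26, 1)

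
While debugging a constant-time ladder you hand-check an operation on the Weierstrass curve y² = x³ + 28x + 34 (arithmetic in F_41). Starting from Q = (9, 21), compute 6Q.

(9, 20)

Repeated addition: build up to 6Q.
2Q: tangent at (9, 21): λ = (3·9² + 28)/(2·21) ≡ 25/1. 1⁻¹ ≡ 1 (mod 41), so λ ≡ 25·1 ≡ 25.
  x = λ² - 9 - 9 = 625 - 18 ≡ 33; y = λ·(9 - 33) - 21 ≡ 35. → (33, 35)
3Q: (33, 35) + (9, 21). λ = (21 - 35)/(9 - 33) ≡ 27/17 mod 41. 17⁻¹ ≡ 29 (mod 41), so λ ≡ 4.
  x = λ² - 33 - 9 = 16 - 42 ≡ 15; y = λ·(33 - 15) - 35 ≡ 37. → (15, 37)
4Q: (15, 37) + (9, 21). λ = (21 - 37)/(9 - 15) ≡ 25/35 mod 41. 35⁻¹ ≡ 34 (mod 41), so λ ≡ 30.
  x = λ² - 15 - 9 = 900 - 24 ≡ 15; y = λ·(15 - 15) - 37 ≡ 4. → (15, 4)
5Q: (15, 4) + (9, 21). λ = (21 - 4)/(9 - 15) ≡ 17/35 mod 41. 35⁻¹ ≡ 34 (mod 41), so λ ≡ 4.
  x = λ² - 15 - 9 = 16 - 24 ≡ 33; y = λ·(15 - 33) - 4 ≡ 6. → (33, 6)
6Q: (33, 6) + (9, 21). λ = (21 - 6)/(9 - 33) ≡ 15/17 mod 41. 17⁻¹ ≡ 29 (mod 41) since 17·29 = 493 ≡ 1, so λ ≡ 25.
  x = λ² - 33 - 9 = 625 - 42 ≡ 9; y = λ·(33 - 9) - 6 ≡ 20. → (9, 20)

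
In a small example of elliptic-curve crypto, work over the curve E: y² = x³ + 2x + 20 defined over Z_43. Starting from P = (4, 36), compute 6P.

(3, 15)

Double-and-add on 6 = (110)₂. Start with P = (4, 36) for the leading 1-bit.
double: tangent at (4, 36): λ = (3·4² + 2)/(2·36) ≡ 7/29. 29⁻¹ ≡ 3 (mod 43) since 29·3 = 87 ≡ 1, so λ ≡ 7·3 ≡ 21.
  x = λ² - 4 - 4 = 441 - 8 ≡ 3; y = λ·(4 - 3) - 36 ≡ 28. → (3, 28)
add P: (3, 28) + (4, 36). λ = (36 - 28)/(4 - 3) ≡ 8/1 mod 43. 1⁻¹ ≡ 1 (mod 43) since 1·1 = 1 ≡ 1, so λ ≡ 8.
  x = λ² - 3 - 4 = 64 - 7 ≡ 14; y = λ·(3 - 14) - 28 ≡ 13. → (14, 13)
double: tangent at (14, 13): λ = (3·14² + 2)/(2·13) ≡ 31/26. 26⁻¹ ≡ 5 (mod 43) since 26·5 = 130 ≡ 1, so λ ≡ 31·5 ≡ 26.
  x = λ² - 14 - 14 = 676 - 28 ≡ 3; y = λ·(14 - 3) - 13 ≡ 15. → (3, 15)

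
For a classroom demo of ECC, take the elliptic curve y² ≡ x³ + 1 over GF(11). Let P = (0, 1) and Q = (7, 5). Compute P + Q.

(0, 1) + (7, 5). λ = (5 - 1)/(7 - 0) ≡ 4/7 mod 11. 7⁻¹ ≡ 8 (mod 11), so λ ≡ 10.
  x = λ² - 0 - 7 = 100 - 7 ≡ 5; y = λ·(0 - 5) - 1 ≡ 4. → (5, 4)

(5, 4)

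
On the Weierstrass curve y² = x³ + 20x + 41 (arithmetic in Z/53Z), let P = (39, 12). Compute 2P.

tangent at (39, 12): λ = (3·39² + 20)/(2·12) ≡ 25/24. 24⁻¹ ≡ 42 (mod 53) since 24·42 = 1008 ≡ 1, so λ ≡ 25·42 ≡ 43.
  x = λ² - 39 - 39 = 1849 - 78 ≡ 22; y = λ·(39 - 22) - 12 ≡ 30. → (22, 30)

(22, 30)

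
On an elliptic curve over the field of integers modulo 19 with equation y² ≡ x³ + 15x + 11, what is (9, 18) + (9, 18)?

(17, 7)

tangent at (9, 18): λ = (3·9² + 15)/(2·18) ≡ 11/17. 17⁻¹ ≡ 9 (mod 19), so λ ≡ 11·9 ≡ 4.
  x = λ² - 9 - 9 = 16 - 18 ≡ 17; y = λ·(9 - 17) - 18 ≡ 7. → (17, 7)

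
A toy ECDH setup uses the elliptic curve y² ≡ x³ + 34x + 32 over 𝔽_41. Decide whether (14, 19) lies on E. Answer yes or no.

no

y² = 19² ≡ 33; x³ + 34x + 32 = 3252 ≡ 13 (mod 41). 33 ≠ 13.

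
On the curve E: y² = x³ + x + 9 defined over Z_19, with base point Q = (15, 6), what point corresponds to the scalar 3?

Repeated addition: build up to 3Q.
2Q: tangent at (15, 6): λ = (3·15² + 1)/(2·6) ≡ 11/12. 12⁻¹ ≡ 8 (mod 19), so λ ≡ 11·8 ≡ 12.
  x = λ² - 15 - 15 = 144 - 30 ≡ 0; y = λ·(15 - 0) - 6 ≡ 3. → (0, 3)
3Q: (0, 3) + (15, 6). λ = (6 - 3)/(15 - 0) ≡ 3/15 mod 19. 15⁻¹ ≡ 14 (mod 19), so λ ≡ 4.
  x = λ² - 0 - 15 = 16 - 15 ≡ 1; y = λ·(0 - 1) - 3 ≡ 12. → (1, 12)

(1, 12)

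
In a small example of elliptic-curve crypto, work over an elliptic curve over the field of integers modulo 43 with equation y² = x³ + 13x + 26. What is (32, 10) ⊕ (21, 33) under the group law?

(26, 40)

(32, 10) + (21, 33). λ = (33 - 10)/(21 - 32) ≡ 23/32 mod 43. 32⁻¹ ≡ 39 (mod 43), so λ ≡ 37.
  x = λ² - 32 - 21 = 1369 - 53 ≡ 26; y = λ·(32 - 26) - 10 ≡ 40. → (26, 40)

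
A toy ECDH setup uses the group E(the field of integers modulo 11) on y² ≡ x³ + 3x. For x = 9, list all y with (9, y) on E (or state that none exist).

none

x³ + 3x + 0 = 756 ≡ 8 (mod 11).
8 is a non-residue mod 11; no y exists.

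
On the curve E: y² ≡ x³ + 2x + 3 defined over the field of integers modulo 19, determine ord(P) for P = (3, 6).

10

2P: tangent at (3, 6): λ = (3·3² + 2)/(2·6) ≡ 10/12. 12⁻¹ ≡ 8 (mod 19) since 12·8 = 96 ≡ 1, so λ ≡ 10·8 ≡ 4.
  x = λ² - 3 - 3 = 16 - 6 ≡ 10; y = λ·(3 - 10) - 6 ≡ 4. → (10, 4)
3P: (10, 4) + (3, 6). λ = (6 - 4)/(3 - 10) ≡ 2/12 mod 19. 12⁻¹ ≡ 8 (mod 19) since 12·8 = 96 ≡ 1, so λ ≡ 16.
  x = λ² - 10 - 3 = 256 - 13 ≡ 15; y = λ·(10 - 15) - 4 ≡ 11. → (15, 11)
4P: (15, 11) + (3, 6). λ = (6 - 11)/(3 - 15) ≡ 14/7 mod 19. 7⁻¹ ≡ 11 (mod 19), so λ ≡ 2.
  x = λ² - 15 - 3 = 4 - 18 ≡ 5; y = λ·(15 - 5) - 11 ≡ 9. → (5, 9)
5P: (5, 9) + (3, 6). λ = (6 - 9)/(3 - 5) ≡ 16/17 mod 19. 17⁻¹ ≡ 9 (mod 19), so λ ≡ 11.
  x = λ² - 5 - 3 = 121 - 8 ≡ 18; y = λ·(5 - 18) - 9 ≡ 0. → (18, 0)
6P: (18, 0) + (3, 6). λ = (6 - 0)/(3 - 18) ≡ 6/4 mod 19. 4⁻¹ ≡ 5 (mod 19), so λ ≡ 11.
  x = λ² - 18 - 3 = 121 - 21 ≡ 5; y = λ·(18 - 5) - 0 ≡ 10. → (5, 10)
7P: (5, 10) + (3, 6). λ = (6 - 10)/(3 - 5) ≡ 15/17 mod 19. 17⁻¹ ≡ 9 (mod 19) since 17·9 = 153 ≡ 1, so λ ≡ 2.
  x = λ² - 5 - 3 = 4 - 8 ≡ 15; y = λ·(5 - 15) - 10 ≡ 8. → (15, 8)
8P: (15, 8) + (3, 6). λ = (6 - 8)/(3 - 15) ≡ 17/7 mod 19. 7⁻¹ ≡ 11 (mod 19) since 7·11 = 77 ≡ 1, so λ ≡ 16.
  x = λ² - 15 - 3 = 256 - 18 ≡ 10; y = λ·(15 - 10) - 8 ≡ 15. → (10, 15)
9P: (10, 15) + (3, 6). λ = (6 - 15)/(3 - 10) ≡ 10/12 mod 19. 12⁻¹ ≡ 8 (mod 19) since 12·8 = 96 ≡ 1, so λ ≡ 4.
  x = λ² - 10 - 3 = 16 - 13 ≡ 3; y = λ·(10 - 3) - 15 ≡ 13. → (3, 13)
10P: (3, 13) + (3, 6): same x and y₁ ≡ -y₂, so the sum is ∞.
10P = ∞, so the order is 10.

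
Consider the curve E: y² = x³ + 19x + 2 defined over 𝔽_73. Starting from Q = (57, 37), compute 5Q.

(48, 20)

Repeated addition: build up to 5Q.
2Q: tangent at (57, 37): λ = (3·57² + 19)/(2·37) ≡ 57/1. 1⁻¹ ≡ 1 (mod 73), so λ ≡ 57·1 ≡ 57.
  x = λ² - 57 - 57 = 3249 - 114 ≡ 69; y = λ·(57 - 69) - 37 ≡ 9. → (69, 9)
3Q: (69, 9) + (57, 37). λ = (37 - 9)/(57 - 69) ≡ 28/61 mod 73. 61⁻¹ ≡ 6 (mod 73), so λ ≡ 22.
  x = λ² - 69 - 57 = 484 - 126 ≡ 66; y = λ·(69 - 66) - 9 ≡ 57. → (66, 57)
4Q: (66, 57) + (57, 37). λ = (37 - 57)/(57 - 66) ≡ 53/64 mod 73. 64⁻¹ ≡ 8 (mod 73) since 64·8 = 512 ≡ 1, so λ ≡ 59.
  x = λ² - 66 - 57 = 3481 - 123 ≡ 0; y = λ·(66 - 0) - 57 ≡ 41. → (0, 41)
5Q: (0, 41) + (57, 37). λ = (37 - 41)/(57 - 0) ≡ 69/57 mod 73. 57⁻¹ ≡ 41 (mod 73) since 57·41 = 2337 ≡ 1, so λ ≡ 55.
  x = λ² - 0 - 57 = 3025 - 57 ≡ 48; y = λ·(0 - 48) - 41 ≡ 20. → (48, 20)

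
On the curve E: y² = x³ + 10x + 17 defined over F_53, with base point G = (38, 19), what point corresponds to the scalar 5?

Double-and-add on 5 = (101)₂. Start with G = (38, 19) for the leading 1-bit.
double: tangent at (38, 19): λ = (3·38² + 10)/(2·19) ≡ 49/38. 38⁻¹ ≡ 7 (mod 53), so λ ≡ 49·7 ≡ 25.
  x = λ² - 38 - 38 = 625 - 76 ≡ 19; y = λ·(38 - 19) - 19 ≡ 32. → (19, 32)
double: tangent at (19, 32): λ = (3·19² + 10)/(2·32) ≡ 33/11. 11⁻¹ ≡ 29 (mod 53), so λ ≡ 33·29 ≡ 3.
  x = λ² - 19 - 19 = 9 - 38 ≡ 24; y = λ·(19 - 24) - 32 ≡ 6. → (24, 6)
add G: (24, 6) + (38, 19). λ = (19 - 6)/(38 - 24) ≡ 13/14 mod 53. 14⁻¹ ≡ 19 (mod 53) since 14·19 = 266 ≡ 1, so λ ≡ 35.
  x = λ² - 24 - 38 = 1225 - 62 ≡ 50; y = λ·(24 - 50) - 6 ≡ 38. → (50, 38)

(50, 38)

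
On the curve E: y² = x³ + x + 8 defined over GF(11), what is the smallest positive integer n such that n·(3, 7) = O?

6

2P: tangent at (3, 7): λ = (3·3² + 1)/(2·7) ≡ 6/3. 3⁻¹ ≡ 4 (mod 11) since 3·4 = 12 ≡ 1, so λ ≡ 6·4 ≡ 2.
  x = λ² - 3 - 3 = 4 - 6 ≡ 9; y = λ·(3 - 9) - 7 ≡ 3. → (9, 3)
3P: (9, 3) + (3, 7). λ = (7 - 3)/(3 - 9) ≡ 4/5 mod 11. 5⁻¹ ≡ 9 (mod 11), so λ ≡ 3.
  x = λ² - 9 - 3 = 9 - 12 ≡ 8; y = λ·(9 - 8) - 3 ≡ 0. → (8, 0)
4P: (8, 0) + (3, 7). λ = (7 - 0)/(3 - 8) ≡ 7/6 mod 11. 6⁻¹ ≡ 2 (mod 11) since 6·2 = 12 ≡ 1, so λ ≡ 3.
  x = λ² - 8 - 3 = 9 - 11 ≡ 9; y = λ·(8 - 9) - 0 ≡ 8. → (9, 8)
5P: (9, 8) + (3, 7). λ = (7 - 8)/(3 - 9) ≡ 10/5 mod 11. 5⁻¹ ≡ 9 (mod 11), so λ ≡ 2.
  x = λ² - 9 - 3 = 4 - 12 ≡ 3; y = λ·(9 - 3) - 8 ≡ 4. → (3, 4)
6P: (3, 4) + (3, 7): same x and y₁ ≡ -y₂, so the sum is O.
6P = O, so the order is 6.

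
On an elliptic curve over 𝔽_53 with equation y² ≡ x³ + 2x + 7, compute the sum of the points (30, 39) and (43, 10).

(27, 44)

(30, 39) + (43, 10). λ = (10 - 39)/(43 - 30) ≡ 24/13 mod 53. 13⁻¹ ≡ 49 (mod 53), so λ ≡ 10.
  x = λ² - 30 - 43 = 100 - 73 ≡ 27; y = λ·(30 - 27) - 39 ≡ 44. → (27, 44)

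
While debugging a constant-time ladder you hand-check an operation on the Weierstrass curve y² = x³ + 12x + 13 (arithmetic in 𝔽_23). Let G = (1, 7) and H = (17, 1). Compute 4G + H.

O

First 4G:
Double-and-add on 4 = (100)₂. Start with G = (1, 7) for the leading 1-bit.
double: tangent at (1, 7): λ = (3·1² + 12)/(2·7) ≡ 15/14. 14⁻¹ ≡ 5 (mod 23), so λ ≡ 15·5 ≡ 6.
  x = λ² - 1 - 1 = 36 - 2 ≡ 11; y = λ·(1 - 11) - 7 ≡ 2. → (11, 2)
double: tangent at (11, 2): λ = (3·11² + 12)/(2·2) ≡ 7/4. 4⁻¹ ≡ 6 (mod 23), so λ ≡ 7·6 ≡ 19.
  x = λ² - 11 - 11 = 361 - 22 ≡ 17; y = λ·(11 - 17) - 2 ≡ 22. → (17, 22)
4G = (17, 22).
Finally 4G + H:
(17, 22) + (17, 1): same x and y₁ ≡ -y₂, so the sum is the point at infinity.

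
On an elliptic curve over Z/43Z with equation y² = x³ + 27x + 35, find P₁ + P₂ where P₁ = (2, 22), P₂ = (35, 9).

(2, 22) + (35, 9). λ = (9 - 22)/(35 - 2) ≡ 30/33 mod 43. 33⁻¹ ≡ 30 (mod 43), so λ ≡ 40.
  x = λ² - 2 - 35 = 1600 - 37 ≡ 15; y = λ·(2 - 15) - 22 ≡ 17. → (15, 17)

(15, 17)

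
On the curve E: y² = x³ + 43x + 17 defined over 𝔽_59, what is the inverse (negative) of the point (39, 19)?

(39, 40)

-(39, 19) = (39, -19 mod 59) = (39, 40).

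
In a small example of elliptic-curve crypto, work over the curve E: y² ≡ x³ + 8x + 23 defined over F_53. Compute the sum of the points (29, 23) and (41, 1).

(29, 23) + (41, 1). λ = (1 - 23)/(41 - 29) ≡ 31/12 mod 53. 12⁻¹ ≡ 31 (mod 53), so λ ≡ 7.
  x = λ² - 29 - 41 = 49 - 70 ≡ 32; y = λ·(29 - 32) - 23 ≡ 9. → (32, 9)

(32, 9)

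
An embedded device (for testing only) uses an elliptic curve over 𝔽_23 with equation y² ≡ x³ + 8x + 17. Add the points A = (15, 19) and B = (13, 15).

(22, 13)

(15, 19) + (13, 15). λ = (15 - 19)/(13 - 15) ≡ 19/21 mod 23. 21⁻¹ ≡ 11 (mod 23), so λ ≡ 2.
  x = λ² - 15 - 13 = 4 - 28 ≡ 22; y = λ·(15 - 22) - 19 ≡ 13. → (22, 13)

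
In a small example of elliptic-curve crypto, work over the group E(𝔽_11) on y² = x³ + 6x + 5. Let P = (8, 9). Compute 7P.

Double-and-add on 7 = (111)₂. Start with P = (8, 9) for the leading 1-bit.
double: tangent at (8, 9): λ = (3·8² + 6)/(2·9) ≡ 0/7. 7⁻¹ ≡ 8 (mod 11) since 7·8 = 56 ≡ 1, so λ ≡ 0·8 ≡ 0.
  x = λ² - 8 - 8 = 0 - 16 ≡ 6; y = λ·(8 - 6) - 9 ≡ 2. → (6, 2)
add P: (6, 2) + (8, 9). λ = (9 - 2)/(8 - 6) ≡ 7/2 mod 11. 2⁻¹ ≡ 6 (mod 11), so λ ≡ 9.
  x = λ² - 6 - 8 = 81 - 14 ≡ 1; y = λ·(6 - 1) - 2 ≡ 10. → (1, 10)
double: tangent at (1, 10): λ = (3·1² + 6)/(2·10) ≡ 9/9. 9⁻¹ ≡ 5 (mod 11), so λ ≡ 9·5 ≡ 1.
  x = λ² - 1 - 1 = 1 - 2 ≡ 10; y = λ·(1 - 10) - 10 ≡ 3. → (10, 3)
add P: (10, 3) + (8, 9). λ = (9 - 3)/(8 - 10) ≡ 6/9 mod 11. 9⁻¹ ≡ 5 (mod 11), so λ ≡ 8.
  x = λ² - 10 - 8 = 64 - 18 ≡ 2; y = λ·(10 - 2) - 3 ≡ 6. → (2, 6)

(2, 6)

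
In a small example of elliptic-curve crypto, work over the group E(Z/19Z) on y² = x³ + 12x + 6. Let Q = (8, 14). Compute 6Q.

Double-and-add on 6 = (110)₂. Start with Q = (8, 14) for the leading 1-bit.
double: tangent at (8, 14): λ = (3·8² + 12)/(2·14) ≡ 14/9. 9⁻¹ ≡ 17 (mod 19) since 9·17 = 153 ≡ 1, so λ ≡ 14·17 ≡ 10.
  x = λ² - 8 - 8 = 100 - 16 ≡ 8; y = λ·(8 - 8) - 14 ≡ 5. → (8, 5)
add Q: (8, 5) + (8, 14): same x and y₁ ≡ -y₂, so the sum is O.
double: O + O = O (identity).

O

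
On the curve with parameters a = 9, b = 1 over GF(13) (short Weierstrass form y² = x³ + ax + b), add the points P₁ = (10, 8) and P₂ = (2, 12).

(10, 8) + (2, 12). λ = (12 - 8)/(2 - 10) ≡ 4/5 mod 13. 5⁻¹ ≡ 8 (mod 13) since 5·8 = 40 ≡ 1, so λ ≡ 6.
  x = λ² - 10 - 2 = 36 - 12 ≡ 11; y = λ·(10 - 11) - 8 ≡ 12. → (11, 12)

(11, 12)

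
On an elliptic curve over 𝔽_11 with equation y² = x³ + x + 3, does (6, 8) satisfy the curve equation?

no

y² = 8² ≡ 9; x³ + 1x + 3 = 225 ≡ 5 (mod 11). 9 ≠ 5.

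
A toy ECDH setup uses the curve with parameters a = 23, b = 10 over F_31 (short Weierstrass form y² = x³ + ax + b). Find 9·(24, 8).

Write G = (24, 8).
Repeated addition: build up to 9G.
2G: tangent at (24, 8): λ = (3·24² + 23)/(2·8) ≡ 15/16. 16⁻¹ ≡ 2 (mod 31), so λ ≡ 15·2 ≡ 30.
  x = λ² - 24 - 24 = 900 - 48 ≡ 15; y = λ·(24 - 15) - 8 ≡ 14. → (15, 14)
3G: (15, 14) + (24, 8). λ = (8 - 14)/(24 - 15) ≡ 25/9 mod 31. 9⁻¹ ≡ 7 (mod 31), so λ ≡ 20.
  x = λ² - 15 - 24 = 400 - 39 ≡ 20; y = λ·(15 - 20) - 14 ≡ 10. → (20, 10)
4G: (20, 10) + (24, 8). λ = (8 - 10)/(24 - 20) ≡ 29/4 mod 31. 4⁻¹ ≡ 8 (mod 31), so λ ≡ 15.
  x = λ² - 20 - 24 = 225 - 44 ≡ 26; y = λ·(20 - 26) - 10 ≡ 24. → (26, 24)
5G: (26, 24) + (24, 8). λ = (8 - 24)/(24 - 26) ≡ 15/29 mod 31. 29⁻¹ ≡ 15 (mod 31), so λ ≡ 8.
  x = λ² - 26 - 24 = 64 - 50 ≡ 14; y = λ·(26 - 14) - 24 ≡ 10. → (14, 10)
6G: (14, 10) + (24, 8). λ = (8 - 10)/(24 - 14) ≡ 29/10 mod 31. 10⁻¹ ≡ 28 (mod 31), so λ ≡ 6.
  x = λ² - 14 - 24 = 36 - 38 ≡ 29; y = λ·(14 - 29) - 10 ≡ 24. → (29, 24)
7G: (29, 24) + (24, 8). λ = (8 - 24)/(24 - 29) ≡ 15/26 mod 31. 26⁻¹ ≡ 6 (mod 31), so λ ≡ 28.
  x = λ² - 29 - 24 = 784 - 53 ≡ 18; y = λ·(29 - 18) - 24 ≡ 5. → (18, 5)
8G: (18, 5) + (24, 8). λ = (8 - 5)/(24 - 18) ≡ 3/6 mod 31. 6⁻¹ ≡ 26 (mod 31) since 6·26 = 156 ≡ 1, so λ ≡ 16.
  x = λ² - 18 - 24 = 256 - 42 ≡ 28; y = λ·(18 - 28) - 5 ≡ 21. → (28, 21)
9G: (28, 21) + (24, 8). λ = (8 - 21)/(24 - 28) ≡ 18/27 mod 31. 27⁻¹ ≡ 23 (mod 31), so λ ≡ 11.
  x = λ² - 28 - 24 = 121 - 52 ≡ 7; y = λ·(28 - 7) - 21 ≡ 24. → (7, 24)

(7, 24)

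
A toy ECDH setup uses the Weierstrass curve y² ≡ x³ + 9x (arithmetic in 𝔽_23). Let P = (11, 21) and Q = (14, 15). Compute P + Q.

(2, 7)

(11, 21) + (14, 15). λ = (15 - 21)/(14 - 11) ≡ 17/3 mod 23. 3⁻¹ ≡ 8 (mod 23), so λ ≡ 21.
  x = λ² - 11 - 14 = 441 - 25 ≡ 2; y = λ·(11 - 2) - 21 ≡ 7. → (2, 7)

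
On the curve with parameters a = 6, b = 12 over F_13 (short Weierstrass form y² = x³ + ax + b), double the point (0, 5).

tangent at (0, 5): λ = (3·0² + 6)/(2·5) ≡ 6/10. 10⁻¹ ≡ 4 (mod 13), so λ ≡ 6·4 ≡ 11.
  x = λ² - 0 - 0 = 121 - 0 ≡ 4; y = λ·(0 - 4) - 5 ≡ 3. → (4, 3)

(4, 3)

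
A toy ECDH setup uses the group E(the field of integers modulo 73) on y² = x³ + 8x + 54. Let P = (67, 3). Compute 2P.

(37, 66)

tangent at (67, 3): λ = (3·67² + 8)/(2·3) ≡ 43/6. 6⁻¹ ≡ 61 (mod 73) since 6·61 = 366 ≡ 1, so λ ≡ 43·61 ≡ 68.
  x = λ² - 67 - 67 = 4624 - 134 ≡ 37; y = λ·(67 - 37) - 3 ≡ 66. → (37, 66)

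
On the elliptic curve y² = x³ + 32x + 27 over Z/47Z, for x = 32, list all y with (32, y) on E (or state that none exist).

x³ + 32x + 27 = 33819 ≡ 26 (mod 47).
26 is a non-residue mod 47; no y exists.

none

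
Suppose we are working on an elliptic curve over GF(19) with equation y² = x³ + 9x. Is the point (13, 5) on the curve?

y² = 5² ≡ 6; x³ + 9x + 0 = 2314 ≡ 15 (mod 19). 6 ≠ 15.

no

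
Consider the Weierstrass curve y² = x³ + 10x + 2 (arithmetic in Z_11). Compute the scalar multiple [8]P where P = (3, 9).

Repeated addition: build up to 8P.
2P: tangent at (3, 9): λ = (3·3² + 10)/(2·9) ≡ 4/7. 7⁻¹ ≡ 8 (mod 11) since 7·8 = 56 ≡ 1, so λ ≡ 4·8 ≡ 10.
  x = λ² - 3 - 3 = 100 - 6 ≡ 6; y = λ·(3 - 6) - 9 ≡ 5. → (6, 5)
3P: (6, 5) + (3, 9). λ = (9 - 5)/(3 - 6) ≡ 4/8 mod 11. 8⁻¹ ≡ 7 (mod 11) since 8·7 = 56 ≡ 1, so λ ≡ 6.
  x = λ² - 6 - 3 = 36 - 9 ≡ 5; y = λ·(6 - 5) - 5 ≡ 1. → (5, 1)
4P: (5, 1) + (3, 9). λ = (9 - 1)/(3 - 5) ≡ 8/9 mod 11. 9⁻¹ ≡ 5 (mod 11), so λ ≡ 7.
  x = λ² - 5 - 3 = 49 - 8 ≡ 8; y = λ·(5 - 8) - 1 ≡ 0. → (8, 0)
5P: (8, 0) + (3, 9). λ = (9 - 0)/(3 - 8) ≡ 9/6 mod 11. 6⁻¹ ≡ 2 (mod 11), so λ ≡ 7.
  x = λ² - 8 - 3 = 49 - 11 ≡ 5; y = λ·(8 - 5) - 0 ≡ 10. → (5, 10)
6P: (5, 10) + (3, 9). λ = (9 - 10)/(3 - 5) ≡ 10/9 mod 11. 9⁻¹ ≡ 5 (mod 11), so λ ≡ 6.
  x = λ² - 5 - 3 = 36 - 8 ≡ 6; y = λ·(5 - 6) - 10 ≡ 6. → (6, 6)
7P: (6, 6) + (3, 9). λ = (9 - 6)/(3 - 6) ≡ 3/8 mod 11. 8⁻¹ ≡ 7 (mod 11), so λ ≡ 10.
  x = λ² - 6 - 3 = 100 - 9 ≡ 3; y = λ·(6 - 3) - 6 ≡ 2. → (3, 2)
8P: (3, 2) + (3, 9): same x and y₁ ≡ -y₂, so the sum is O.

O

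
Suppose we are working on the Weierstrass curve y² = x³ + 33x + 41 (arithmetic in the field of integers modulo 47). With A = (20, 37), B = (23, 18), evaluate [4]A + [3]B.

(12, 35)

First 4A:
Double-and-add on 4 = (100)₂. Start with A = (20, 37) for the leading 1-bit.
double: tangent at (20, 37): λ = (3·20² + 33)/(2·37) ≡ 11/27. 27⁻¹ ≡ 7 (mod 47), so λ ≡ 11·7 ≡ 30.
  x = λ² - 20 - 20 = 900 - 40 ≡ 14; y = λ·(20 - 14) - 37 ≡ 2. → (14, 2)
double: tangent at (14, 2): λ = (3·14² + 33)/(2·2) ≡ 10/4. 4⁻¹ ≡ 12 (mod 47), so λ ≡ 10·12 ≡ 26.
  x = λ² - 14 - 14 = 676 - 28 ≡ 37; y = λ·(14 - 37) - 2 ≡ 11. → (37, 11)
4A = (37, 11).
Next 3B:
Repeated addition: build up to 3B.
2B: tangent at (23, 18): λ = (3·23² + 33)/(2·18) ≡ 22/36. 36⁻¹ ≡ 17 (mod 47) since 36·17 = 612 ≡ 1, so λ ≡ 22·17 ≡ 45.
  x = λ² - 23 - 23 = 2025 - 46 ≡ 5; y = λ·(23 - 5) - 18 ≡ 40. → (5, 40)
3B: (5, 40) + (23, 18). λ = (18 - 40)/(23 - 5) ≡ 25/18 mod 47. 18⁻¹ ≡ 34 (mod 47), so λ ≡ 4.
  x = λ² - 5 - 23 = 16 - 28 ≡ 35; y = λ·(5 - 35) - 40 ≡ 28. → (35, 28)
3B = (35, 28).
Finally 4A + 3B:
(37, 11) + (35, 28). λ = (28 - 11)/(35 - 37) ≡ 17/45 mod 47. 45⁻¹ ≡ 23 (mod 47), so λ ≡ 15.
  x = λ² - 37 - 35 = 225 - 72 ≡ 12; y = λ·(37 - 12) - 11 ≡ 35. → (12, 35)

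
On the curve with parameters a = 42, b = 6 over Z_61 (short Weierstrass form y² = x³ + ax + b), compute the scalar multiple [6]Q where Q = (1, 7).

(9, 36)

Double-and-add on 6 = (110)₂. Start with Q = (1, 7) for the leading 1-bit.
double: tangent at (1, 7): λ = (3·1² + 42)/(2·7) ≡ 45/14. 14⁻¹ ≡ 48 (mod 61), so λ ≡ 45·48 ≡ 25.
  x = λ² - 1 - 1 = 625 - 2 ≡ 13; y = λ·(1 - 13) - 7 ≡ 59. → (13, 59)
add Q: (13, 59) + (1, 7). λ = (7 - 59)/(1 - 13) ≡ 9/49 mod 61. 49⁻¹ ≡ 5 (mod 61), so λ ≡ 45.
  x = λ² - 13 - 1 = 2025 - 14 ≡ 59; y = λ·(13 - 59) - 59 ≡ 6. → (59, 6)
double: tangent at (59, 6): λ = (3·59² + 42)/(2·6) ≡ 54/12. 12⁻¹ ≡ 56 (mod 61), so λ ≡ 54·56 ≡ 35.
  x = λ² - 59 - 59 = 1225 - 118 ≡ 9; y = λ·(59 - 9) - 6 ≡ 36. → (9, 36)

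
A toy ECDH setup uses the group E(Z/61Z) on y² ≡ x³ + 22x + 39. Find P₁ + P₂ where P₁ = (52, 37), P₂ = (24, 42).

(50, 28)

(52, 37) + (24, 42). λ = (42 - 37)/(24 - 52) ≡ 5/33 mod 61. 33⁻¹ ≡ 37 (mod 61), so λ ≡ 2.
  x = λ² - 52 - 24 = 4 - 76 ≡ 50; y = λ·(52 - 50) - 37 ≡ 28. → (50, 28)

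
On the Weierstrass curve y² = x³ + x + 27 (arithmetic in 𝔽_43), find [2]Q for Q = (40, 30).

(41, 24)

tangent at (40, 30): λ = (3·40² + 1)/(2·30) ≡ 28/17. 17⁻¹ ≡ 38 (mod 43) since 17·38 = 646 ≡ 1, so λ ≡ 28·38 ≡ 32.
  x = λ² - 40 - 40 = 1024 - 80 ≡ 41; y = λ·(40 - 41) - 30 ≡ 24. → (41, 24)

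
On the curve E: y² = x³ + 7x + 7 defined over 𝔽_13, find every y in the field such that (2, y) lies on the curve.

x³ + 7x + 7 = 29 ≡ 3 (mod 13).
Square roots of 3 mod 13: 4 and 9 (since 4² = 16 ≡ 3).

4, 9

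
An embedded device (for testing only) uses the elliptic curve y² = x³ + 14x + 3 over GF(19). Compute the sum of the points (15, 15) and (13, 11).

(14, 6)

(15, 15) + (13, 11). λ = (11 - 15)/(13 - 15) ≡ 15/17 mod 19. 17⁻¹ ≡ 9 (mod 19), so λ ≡ 2.
  x = λ² - 15 - 13 = 4 - 28 ≡ 14; y = λ·(15 - 14) - 15 ≡ 6. → (14, 6)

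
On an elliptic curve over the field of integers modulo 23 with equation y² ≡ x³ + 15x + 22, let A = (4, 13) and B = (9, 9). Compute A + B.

(4, 13) + (9, 9). λ = (9 - 13)/(9 - 4) ≡ 19/5 mod 23. 5⁻¹ ≡ 14 (mod 23), so λ ≡ 13.
  x = λ² - 4 - 9 = 169 - 13 ≡ 18; y = λ·(4 - 18) - 13 ≡ 12. → (18, 12)

(18, 12)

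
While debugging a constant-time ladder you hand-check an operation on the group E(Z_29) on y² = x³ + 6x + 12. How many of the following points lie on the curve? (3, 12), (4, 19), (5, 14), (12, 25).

(3, 12): 12² ≡ 28, rhs ≡ 28 → on.
(4, 19): 19² ≡ 13, rhs ≡ 13 → on.
(5, 14): 14² ≡ 22, rhs ≡ 22 → on.
(12, 25): 25² ≡ 16, rhs ≡ 14 → off.

3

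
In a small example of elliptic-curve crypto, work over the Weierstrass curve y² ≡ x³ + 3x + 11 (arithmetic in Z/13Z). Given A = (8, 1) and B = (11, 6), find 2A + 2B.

First 2A:
Repeated addition: build up to 2A.
2A: tangent at (8, 1): λ = (3·8² + 3)/(2·1) ≡ 0/2. 2⁻¹ ≡ 7 (mod 13) since 2·7 = 14 ≡ 1, so λ ≡ 0·7 ≡ 0.
  x = λ² - 8 - 8 = 0 - 16 ≡ 10; y = λ·(8 - 10) - 1 ≡ 12. → (10, 12)
2A = (10, 12).
Next 2B:
Repeated addition: build up to 2B.
2B: tangent at (11, 6): λ = (3·11² + 3)/(2·6) ≡ 2/12. 12⁻¹ ≡ 12 (mod 13) since 12·12 = 144 ≡ 1, so λ ≡ 2·12 ≡ 11.
  x = λ² - 11 - 11 = 121 - 22 ≡ 8; y = λ·(11 - 8) - 6 ≡ 1. → (8, 1)
2B = (8, 1).
Finally 2A + 2B:
(10, 12) + (8, 1). λ = (1 - 12)/(8 - 10) ≡ 2/11 mod 13. 11⁻¹ ≡ 6 (mod 13) since 11·6 = 66 ≡ 1, so λ ≡ 12.
  x = λ² - 10 - 8 = 144 - 18 ≡ 9; y = λ·(10 - 9) - 12 ≡ 0. → (9, 0)

(9, 0)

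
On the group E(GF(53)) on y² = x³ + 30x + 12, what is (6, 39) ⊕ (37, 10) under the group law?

(9, 51)

(6, 39) + (37, 10). λ = (10 - 39)/(37 - 6) ≡ 24/31 mod 53. 31⁻¹ ≡ 12 (mod 53) since 31·12 = 372 ≡ 1, so λ ≡ 23.
  x = λ² - 6 - 37 = 529 - 43 ≡ 9; y = λ·(6 - 9) - 39 ≡ 51. → (9, 51)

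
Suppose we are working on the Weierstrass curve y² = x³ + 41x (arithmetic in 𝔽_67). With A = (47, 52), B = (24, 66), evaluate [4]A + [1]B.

(47, 15)

First 4A:
Double-and-add on 4 = (100)₂. Start with A = (47, 52) for the leading 1-bit.
double: tangent at (47, 52): λ = (3·47² + 41)/(2·52) ≡ 35/37. 37⁻¹ ≡ 29 (mod 67) since 37·29 = 1073 ≡ 1, so λ ≡ 35·29 ≡ 10.
  x = λ² - 47 - 47 = 100 - 94 ≡ 6; y = λ·(47 - 6) - 52 ≡ 23. → (6, 23)
double: tangent at (6, 23): λ = (3·6² + 41)/(2·23) ≡ 15/46. 46⁻¹ ≡ 51 (mod 67) since 46·51 = 2346 ≡ 1, so λ ≡ 15·51 ≡ 28.
  x = λ² - 6 - 6 = 784 - 12 ≡ 35; y = λ·(6 - 35) - 23 ≡ 36. → (35, 36)
4A = (35, 36).
Finally 4A + B:
(35, 36) + (24, 66). λ = (66 - 36)/(24 - 35) ≡ 30/56 mod 67. 56⁻¹ ≡ 6 (mod 67), so λ ≡ 46.
  x = λ² - 35 - 24 = 2116 - 59 ≡ 47; y = λ·(35 - 47) - 36 ≡ 15. → (47, 15)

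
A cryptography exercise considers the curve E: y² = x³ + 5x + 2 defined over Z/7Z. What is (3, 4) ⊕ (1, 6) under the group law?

(3, 4) + (1, 6). λ = (6 - 4)/(1 - 3) ≡ 2/5 mod 7. 5⁻¹ ≡ 3 (mod 7), so λ ≡ 6.
  x = λ² - 3 - 1 = 36 - 4 ≡ 4; y = λ·(3 - 4) - 4 ≡ 4. → (4, 4)

(4, 4)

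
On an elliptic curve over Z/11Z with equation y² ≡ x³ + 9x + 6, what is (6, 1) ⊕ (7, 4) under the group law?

(7, 7)

(6, 1) + (7, 4). λ = (4 - 1)/(7 - 6) ≡ 3/1 mod 11. 1⁻¹ ≡ 1 (mod 11) since 1·1 = 1 ≡ 1, so λ ≡ 3.
  x = λ² - 6 - 7 = 9 - 13 ≡ 7; y = λ·(6 - 7) - 1 ≡ 7. → (7, 7)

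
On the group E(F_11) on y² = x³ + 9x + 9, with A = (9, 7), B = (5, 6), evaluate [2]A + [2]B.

(0, 3)

First 2A:
Repeated addition: build up to 2A.
2A: tangent at (9, 7): λ = (3·9² + 9)/(2·7) ≡ 10/3. 3⁻¹ ≡ 4 (mod 11), so λ ≡ 10·4 ≡ 7.
  x = λ² - 9 - 9 = 49 - 18 ≡ 9; y = λ·(9 - 9) - 7 ≡ 4. → (9, 4)
2A = (9, 4).
Next 2B:
Repeated addition: build up to 2B.
2B: tangent at (5, 6): λ = (3·5² + 9)/(2·6) ≡ 7/1. 1⁻¹ ≡ 1 (mod 11) since 1·1 = 1 ≡ 1, so λ ≡ 7·1 ≡ 7.
  x = λ² - 5 - 5 = 49 - 10 ≡ 6; y = λ·(5 - 6) - 6 ≡ 9. → (6, 9)
2B = (6, 9).
Finally 2A + 2B:
(9, 4) + (6, 9). λ = (9 - 4)/(6 - 9) ≡ 5/8 mod 11. 8⁻¹ ≡ 7 (mod 11) since 8·7 = 56 ≡ 1, so λ ≡ 2.
  x = λ² - 9 - 6 = 4 - 15 ≡ 0; y = λ·(9 - 0) - 4 ≡ 3. → (0, 3)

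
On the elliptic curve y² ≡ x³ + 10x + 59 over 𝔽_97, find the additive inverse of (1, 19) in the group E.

(1, 78)

-(1, 19) = (1, -19 mod 97) = (1, 78).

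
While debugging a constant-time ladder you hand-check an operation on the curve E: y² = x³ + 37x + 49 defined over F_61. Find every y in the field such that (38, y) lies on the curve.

none

x³ + 37x + 49 = 56327 ≡ 24 (mod 61).
24 is a non-residue mod 61; no y exists.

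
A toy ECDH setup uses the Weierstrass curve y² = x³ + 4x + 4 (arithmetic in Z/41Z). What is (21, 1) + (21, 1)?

(4, 24)

tangent at (21, 1): λ = (3·21² + 4)/(2·1) ≡ 15/2. 2⁻¹ ≡ 21 (mod 41) since 2·21 = 42 ≡ 1, so λ ≡ 15·21 ≡ 28.
  x = λ² - 21 - 21 = 784 - 42 ≡ 4; y = λ·(21 - 4) - 1 ≡ 24. → (4, 24)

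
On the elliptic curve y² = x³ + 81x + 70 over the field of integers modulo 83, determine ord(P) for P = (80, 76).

2P: tangent at (80, 76): λ = (3·80² + 81)/(2·76) ≡ 25/69. 69⁻¹ ≡ 77 (mod 83) since 69·77 = 5313 ≡ 1, so λ ≡ 25·77 ≡ 16.
  x = λ² - 80 - 80 = 256 - 160 ≡ 13; y = λ·(80 - 13) - 76 ≡ 0. → (13, 0)
3P: (13, 0) + (80, 76). λ = (76 - 0)/(80 - 13) ≡ 76/67 mod 83. 67⁻¹ ≡ 57 (mod 83), so λ ≡ 16.
  x = λ² - 13 - 80 = 256 - 93 ≡ 80; y = λ·(13 - 80) - 0 ≡ 7. → (80, 7)
4P: (80, 7) + (80, 76): same x and y₁ ≡ -y₂, so the sum is ∞.
4P = ∞, so the order is 4.

4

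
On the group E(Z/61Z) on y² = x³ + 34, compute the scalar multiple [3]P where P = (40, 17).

Repeated addition: build up to 3P.
2P: tangent at (40, 17): λ = (3·40² + 0)/(2·17) ≡ 42/34. 34⁻¹ ≡ 9 (mod 61) since 34·9 = 306 ≡ 1, so λ ≡ 42·9 ≡ 12.
  x = λ² - 40 - 40 = 144 - 80 ≡ 3; y = λ·(40 - 3) - 17 ≡ 0. → (3, 0)
3P: (3, 0) + (40, 17). λ = (17 - 0)/(40 - 3) ≡ 17/37 mod 61. 37⁻¹ ≡ 33 (mod 61), so λ ≡ 12.
  x = λ² - 3 - 40 = 144 - 43 ≡ 40; y = λ·(3 - 40) - 0 ≡ 44. → (40, 44)

(40, 44)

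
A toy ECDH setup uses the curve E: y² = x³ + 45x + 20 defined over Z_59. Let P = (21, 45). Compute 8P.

Repeated addition: build up to 8P.
2P: tangent at (21, 45): λ = (3·21² + 45)/(2·45) ≡ 11/31. 31⁻¹ ≡ 40 (mod 59) since 31·40 = 1240 ≡ 1, so λ ≡ 11·40 ≡ 27.
  x = λ² - 21 - 21 = 729 - 42 ≡ 38; y = λ·(21 - 38) - 45 ≡ 27. → (38, 27)
3P: (38, 27) + (21, 45). λ = (45 - 27)/(21 - 38) ≡ 18/42 mod 59. 42⁻¹ ≡ 52 (mod 59), so λ ≡ 51.
  x = λ² - 38 - 21 = 2601 - 59 ≡ 5; y = λ·(38 - 5) - 27 ≡ 4. → (5, 4)
4P: (5, 4) + (21, 45). λ = (45 - 4)/(21 - 5) ≡ 41/16 mod 59. 16⁻¹ ≡ 48 (mod 59) since 16·48 = 768 ≡ 1, so λ ≡ 21.
  x = λ² - 5 - 21 = 441 - 26 ≡ 2; y = λ·(5 - 2) - 4 ≡ 0. → (2, 0)
5P: (2, 0) + (21, 45). λ = (45 - 0)/(21 - 2) ≡ 45/19 mod 59. 19⁻¹ ≡ 28 (mod 59), so λ ≡ 21.
  x = λ² - 2 - 21 = 441 - 23 ≡ 5; y = λ·(2 - 5) - 0 ≡ 55. → (5, 55)
6P: (5, 55) + (21, 45). λ = (45 - 55)/(21 - 5) ≡ 49/16 mod 59. 16⁻¹ ≡ 48 (mod 59) since 16·48 = 768 ≡ 1, so λ ≡ 51.
  x = λ² - 5 - 21 = 2601 - 26 ≡ 38; y = λ·(5 - 38) - 55 ≡ 32. → (38, 32)
7P: (38, 32) + (21, 45). λ = (45 - 32)/(21 - 38) ≡ 13/42 mod 59. 42⁻¹ ≡ 52 (mod 59), so λ ≡ 27.
  x = λ² - 38 - 21 = 729 - 59 ≡ 21; y = λ·(38 - 21) - 32 ≡ 14. → (21, 14)
8P: (21, 14) + (21, 45): same x and y₁ ≡ -y₂, so the sum is O.

O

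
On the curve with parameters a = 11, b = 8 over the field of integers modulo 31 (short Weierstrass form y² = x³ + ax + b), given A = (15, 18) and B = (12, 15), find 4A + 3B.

First 4A:
Repeated addition: build up to 4A.
2A: tangent at (15, 18): λ = (3·15² + 11)/(2·18) ≡ 4/5. 5⁻¹ ≡ 25 (mod 31), so λ ≡ 4·25 ≡ 7.
  x = λ² - 15 - 15 = 49 - 30 ≡ 19; y = λ·(15 - 19) - 18 ≡ 16. → (19, 16)
3A: (19, 16) + (15, 18). λ = (18 - 16)/(15 - 19) ≡ 2/27 mod 31. 27⁻¹ ≡ 23 (mod 31), so λ ≡ 15.
  x = λ² - 19 - 15 = 225 - 34 ≡ 5; y = λ·(19 - 5) - 16 ≡ 8. → (5, 8)
4A: (5, 8) + (15, 18). λ = (18 - 8)/(15 - 5) ≡ 10/10 mod 31. 10⁻¹ ≡ 28 (mod 31) since 10·28 = 280 ≡ 1, so λ ≡ 1.
  x = λ² - 5 - 15 = 1 - 20 ≡ 12; y = λ·(5 - 12) - 8 ≡ 16. → (12, 16)
4A = (12, 16).
Next 3B:
Repeated addition: build up to 3B.
2B: tangent at (12, 15): λ = (3·12² + 11)/(2·15) ≡ 9/30. 30⁻¹ ≡ 30 (mod 31) since 30·30 = 900 ≡ 1, so λ ≡ 9·30 ≡ 22.
  x = λ² - 12 - 12 = 484 - 24 ≡ 26; y = λ·(12 - 26) - 15 ≡ 18. → (26, 18)
3B: (26, 18) + (12, 15). λ = (15 - 18)/(12 - 26) ≡ 28/17 mod 31. 17⁻¹ ≡ 11 (mod 31) since 17·11 = 187 ≡ 1, so λ ≡ 29.
  x = λ² - 26 - 12 = 841 - 38 ≡ 28; y = λ·(26 - 28) - 18 ≡ 17. → (28, 17)
3B = (28, 17).
Finally 4A + 3B:
(12, 16) + (28, 17). λ = (17 - 16)/(28 - 12) ≡ 1/16 mod 31. 16⁻¹ ≡ 2 (mod 31), so λ ≡ 2.
  x = λ² - 12 - 28 = 4 - 40 ≡ 26; y = λ·(12 - 26) - 16 ≡ 18. → (26, 18)

(26, 18)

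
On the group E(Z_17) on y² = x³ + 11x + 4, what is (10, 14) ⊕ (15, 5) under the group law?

(0, 2)

(10, 14) + (15, 5). λ = (5 - 14)/(15 - 10) ≡ 8/5 mod 17. 5⁻¹ ≡ 7 (mod 17) since 5·7 = 35 ≡ 1, so λ ≡ 5.
  x = λ² - 10 - 15 = 25 - 25 ≡ 0; y = λ·(10 - 0) - 14 ≡ 2. → (0, 2)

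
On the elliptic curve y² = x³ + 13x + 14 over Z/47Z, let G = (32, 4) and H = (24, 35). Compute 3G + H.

First 3G:
Repeated addition: build up to 3G.
2G: tangent at (32, 4): λ = (3·32² + 13)/(2·4) ≡ 30/8. 8⁻¹ ≡ 6 (mod 47) since 8·6 = 48 ≡ 1, so λ ≡ 30·6 ≡ 39.
  x = λ² - 32 - 32 = 1521 - 64 ≡ 0; y = λ·(32 - 0) - 4 ≡ 22. → (0, 22)
3G: (0, 22) + (32, 4). λ = (4 - 22)/(32 - 0) ≡ 29/32 mod 47. 32⁻¹ ≡ 25 (mod 47), so λ ≡ 20.
  x = λ² - 0 - 32 = 400 - 32 ≡ 39; y = λ·(0 - 39) - 22 ≡ 44. → (39, 44)
3G = (39, 44).
Finally 3G + H:
(39, 44) + (24, 35). λ = (35 - 44)/(24 - 39) ≡ 38/32 mod 47. 32⁻¹ ≡ 25 (mod 47) since 32·25 = 800 ≡ 1, so λ ≡ 10.
  x = λ² - 39 - 24 = 100 - 63 ≡ 37; y = λ·(39 - 37) - 44 ≡ 23. → (37, 23)

(37, 23)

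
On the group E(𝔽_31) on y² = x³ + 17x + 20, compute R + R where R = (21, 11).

tangent at (21, 11): λ = (3·21² + 17)/(2·11) ≡ 7/22. 22⁻¹ ≡ 24 (mod 31), so λ ≡ 7·24 ≡ 13.
  x = λ² - 21 - 21 = 169 - 42 ≡ 3; y = λ·(21 - 3) - 11 ≡ 6. → (3, 6)

(3, 6)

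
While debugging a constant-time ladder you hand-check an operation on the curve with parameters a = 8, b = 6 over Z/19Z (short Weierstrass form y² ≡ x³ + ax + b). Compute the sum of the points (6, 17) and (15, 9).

(7, 5)

(6, 17) + (15, 9). λ = (9 - 17)/(15 - 6) ≡ 11/9 mod 19. 9⁻¹ ≡ 17 (mod 19) since 9·17 = 153 ≡ 1, so λ ≡ 16.
  x = λ² - 6 - 15 = 256 - 21 ≡ 7; y = λ·(6 - 7) - 17 ≡ 5. → (7, 5)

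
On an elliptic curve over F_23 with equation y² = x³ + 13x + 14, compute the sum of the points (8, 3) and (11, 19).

(8, 3) + (11, 19). λ = (19 - 3)/(11 - 8) ≡ 16/3 mod 23. 3⁻¹ ≡ 8 (mod 23) since 3·8 = 24 ≡ 1, so λ ≡ 13.
  x = λ² - 8 - 11 = 169 - 19 ≡ 12; y = λ·(8 - 12) - 3 ≡ 14. → (12, 14)

(12, 14)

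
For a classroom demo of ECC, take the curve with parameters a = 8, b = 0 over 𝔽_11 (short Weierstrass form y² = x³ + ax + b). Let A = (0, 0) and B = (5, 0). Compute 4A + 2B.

First 4A:
Double-and-add on 4 = (100)₂. Start with A = (0, 0) for the leading 1-bit.
double: (0, 0) + (0, 0): same x and y₁ ≡ -y₂, so the sum is O.
double: O + O = O (identity).
4A = O.
Next 2B:
Repeated addition: build up to 2B.
2B: (5, 0) + (5, 0): same x and y₁ ≡ -y₂, so the sum is O.
2B = O.
Finally 4A + 2B:
O + O = O (identity).

O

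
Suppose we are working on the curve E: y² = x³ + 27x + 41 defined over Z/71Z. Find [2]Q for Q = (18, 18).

(64, 19)

tangent at (18, 18): λ = (3·18² + 27)/(2·18) ≡ 5/36. 36⁻¹ ≡ 2 (mod 71), so λ ≡ 5·2 ≡ 10.
  x = λ² - 18 - 18 = 100 - 36 ≡ 64; y = λ·(18 - 64) - 18 ≡ 19. → (64, 19)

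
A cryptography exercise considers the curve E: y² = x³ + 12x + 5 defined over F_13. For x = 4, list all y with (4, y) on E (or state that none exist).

0

x³ + 12x + 5 = 117 ≡ 0 (mod 13).
Only y = 0 satisfies y² ≡ 0.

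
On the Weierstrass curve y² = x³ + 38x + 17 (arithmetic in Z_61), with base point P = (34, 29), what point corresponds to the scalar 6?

Double-and-add on 6 = (110)₂. Start with P = (34, 29) for the leading 1-bit.
double: tangent at (34, 29): λ = (3·34² + 38)/(2·29) ≡ 29/58. 58⁻¹ ≡ 20 (mod 61), so λ ≡ 29·20 ≡ 31.
  x = λ² - 34 - 34 = 961 - 68 ≡ 39; y = λ·(34 - 39) - 29 ≡ 60. → (39, 60)
add P: (39, 60) + (34, 29). λ = (29 - 60)/(34 - 39) ≡ 30/56 mod 61. 56⁻¹ ≡ 12 (mod 61), so λ ≡ 55.
  x = λ² - 39 - 34 = 3025 - 73 ≡ 24; y = λ·(39 - 24) - 60 ≡ 33. → (24, 33)
double: tangent at (24, 33): λ = (3·24² + 38)/(2·33) ≡ 58/5. 5⁻¹ ≡ 49 (mod 61), so λ ≡ 58·49 ≡ 36.
  x = λ² - 24 - 24 = 1296 - 48 ≡ 28; y = λ·(24 - 28) - 33 ≡ 6. → (28, 6)

(28, 6)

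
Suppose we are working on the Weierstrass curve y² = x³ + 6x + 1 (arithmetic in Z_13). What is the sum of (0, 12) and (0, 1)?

O

The two points share x = 0 and their y-coordinates satisfy 12 + 1 ≡ 0 (mod 13), so they are inverses. Their sum is O.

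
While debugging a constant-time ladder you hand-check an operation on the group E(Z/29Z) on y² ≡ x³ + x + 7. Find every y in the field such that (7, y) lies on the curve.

3, 26

x³ + 1x + 7 = 357 ≡ 9 (mod 29).
Square roots of 9 mod 29: 3 and 26 (since 3² = 9 ≡ 9).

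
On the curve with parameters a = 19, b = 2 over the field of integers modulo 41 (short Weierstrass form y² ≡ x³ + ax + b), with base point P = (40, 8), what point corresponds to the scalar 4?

Double-and-add on 4 = (100)₂. Start with P = (40, 8) for the leading 1-bit.
double: tangent at (40, 8): λ = (3·40² + 19)/(2·8) ≡ 22/16. 16⁻¹ ≡ 18 (mod 41) since 16·18 = 288 ≡ 1, so λ ≡ 22·18 ≡ 27.
  x = λ² - 40 - 40 = 729 - 80 ≡ 34; y = λ·(40 - 34) - 8 ≡ 31. → (34, 31)
double: tangent at (34, 31): λ = (3·34² + 19)/(2·31) ≡ 2/21. 21⁻¹ ≡ 2 (mod 41), so λ ≡ 2·2 ≡ 4.
  x = λ² - 34 - 34 = 16 - 68 ≡ 30; y = λ·(34 - 30) - 31 ≡ 26. → (30, 26)

(30, 26)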